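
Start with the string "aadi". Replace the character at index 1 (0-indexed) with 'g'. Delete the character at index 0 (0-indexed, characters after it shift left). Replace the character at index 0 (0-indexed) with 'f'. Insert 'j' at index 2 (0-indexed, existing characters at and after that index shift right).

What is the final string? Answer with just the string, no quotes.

Answer: fdji

Derivation:
Applying each edit step by step:
Start: "aadi"
Op 1 (replace idx 1: 'a' -> 'g'): "aadi" -> "agdi"
Op 2 (delete idx 0 = 'a'): "agdi" -> "gdi"
Op 3 (replace idx 0: 'g' -> 'f'): "gdi" -> "fdi"
Op 4 (insert 'j' at idx 2): "fdi" -> "fdji"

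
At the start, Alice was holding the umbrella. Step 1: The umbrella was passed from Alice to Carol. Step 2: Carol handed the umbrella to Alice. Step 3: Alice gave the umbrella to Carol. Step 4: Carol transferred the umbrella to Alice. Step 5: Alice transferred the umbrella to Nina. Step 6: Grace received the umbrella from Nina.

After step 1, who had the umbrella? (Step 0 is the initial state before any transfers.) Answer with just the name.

Answer: Carol

Derivation:
Tracking the umbrella holder through step 1:
After step 0 (start): Alice
After step 1: Carol

At step 1, the holder is Carol.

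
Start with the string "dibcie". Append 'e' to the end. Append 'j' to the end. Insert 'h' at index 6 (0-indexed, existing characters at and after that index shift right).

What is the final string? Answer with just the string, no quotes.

Applying each edit step by step:
Start: "dibcie"
Op 1 (append 'e'): "dibcie" -> "dibciee"
Op 2 (append 'j'): "dibciee" -> "dibcieej"
Op 3 (insert 'h' at idx 6): "dibcieej" -> "dibciehej"

Answer: dibciehej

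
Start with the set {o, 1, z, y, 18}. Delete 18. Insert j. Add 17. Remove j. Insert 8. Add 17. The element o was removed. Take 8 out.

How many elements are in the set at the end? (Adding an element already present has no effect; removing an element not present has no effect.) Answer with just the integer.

Answer: 4

Derivation:
Tracking the set through each operation:
Start: {1, 18, o, y, z}
Event 1 (remove 18): removed. Set: {1, o, y, z}
Event 2 (add j): added. Set: {1, j, o, y, z}
Event 3 (add 17): added. Set: {1, 17, j, o, y, z}
Event 4 (remove j): removed. Set: {1, 17, o, y, z}
Event 5 (add 8): added. Set: {1, 17, 8, o, y, z}
Event 6 (add 17): already present, no change. Set: {1, 17, 8, o, y, z}
Event 7 (remove o): removed. Set: {1, 17, 8, y, z}
Event 8 (remove 8): removed. Set: {1, 17, y, z}

Final set: {1, 17, y, z} (size 4)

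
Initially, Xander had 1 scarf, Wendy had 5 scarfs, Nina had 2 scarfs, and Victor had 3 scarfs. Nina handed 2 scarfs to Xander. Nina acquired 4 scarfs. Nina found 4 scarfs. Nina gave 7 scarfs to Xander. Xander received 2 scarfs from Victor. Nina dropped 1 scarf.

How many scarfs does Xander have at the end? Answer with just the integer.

Tracking counts step by step:
Start: Xander=1, Wendy=5, Nina=2, Victor=3
Event 1 (Nina -> Xander, 2): Nina: 2 -> 0, Xander: 1 -> 3. State: Xander=3, Wendy=5, Nina=0, Victor=3
Event 2 (Nina +4): Nina: 0 -> 4. State: Xander=3, Wendy=5, Nina=4, Victor=3
Event 3 (Nina +4): Nina: 4 -> 8. State: Xander=3, Wendy=5, Nina=8, Victor=3
Event 4 (Nina -> Xander, 7): Nina: 8 -> 1, Xander: 3 -> 10. State: Xander=10, Wendy=5, Nina=1, Victor=3
Event 5 (Victor -> Xander, 2): Victor: 3 -> 1, Xander: 10 -> 12. State: Xander=12, Wendy=5, Nina=1, Victor=1
Event 6 (Nina -1): Nina: 1 -> 0. State: Xander=12, Wendy=5, Nina=0, Victor=1

Xander's final count: 12

Answer: 12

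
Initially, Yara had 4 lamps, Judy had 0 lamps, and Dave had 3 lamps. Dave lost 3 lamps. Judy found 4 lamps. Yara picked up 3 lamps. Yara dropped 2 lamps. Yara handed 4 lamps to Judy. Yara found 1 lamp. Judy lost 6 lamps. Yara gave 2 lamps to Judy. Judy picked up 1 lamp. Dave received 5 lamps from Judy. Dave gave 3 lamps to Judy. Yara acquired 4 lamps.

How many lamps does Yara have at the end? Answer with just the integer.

Tracking counts step by step:
Start: Yara=4, Judy=0, Dave=3
Event 1 (Dave -3): Dave: 3 -> 0. State: Yara=4, Judy=0, Dave=0
Event 2 (Judy +4): Judy: 0 -> 4. State: Yara=4, Judy=4, Dave=0
Event 3 (Yara +3): Yara: 4 -> 7. State: Yara=7, Judy=4, Dave=0
Event 4 (Yara -2): Yara: 7 -> 5. State: Yara=5, Judy=4, Dave=0
Event 5 (Yara -> Judy, 4): Yara: 5 -> 1, Judy: 4 -> 8. State: Yara=1, Judy=8, Dave=0
Event 6 (Yara +1): Yara: 1 -> 2. State: Yara=2, Judy=8, Dave=0
Event 7 (Judy -6): Judy: 8 -> 2. State: Yara=2, Judy=2, Dave=0
Event 8 (Yara -> Judy, 2): Yara: 2 -> 0, Judy: 2 -> 4. State: Yara=0, Judy=4, Dave=0
Event 9 (Judy +1): Judy: 4 -> 5. State: Yara=0, Judy=5, Dave=0
Event 10 (Judy -> Dave, 5): Judy: 5 -> 0, Dave: 0 -> 5. State: Yara=0, Judy=0, Dave=5
Event 11 (Dave -> Judy, 3): Dave: 5 -> 2, Judy: 0 -> 3. State: Yara=0, Judy=3, Dave=2
Event 12 (Yara +4): Yara: 0 -> 4. State: Yara=4, Judy=3, Dave=2

Yara's final count: 4

Answer: 4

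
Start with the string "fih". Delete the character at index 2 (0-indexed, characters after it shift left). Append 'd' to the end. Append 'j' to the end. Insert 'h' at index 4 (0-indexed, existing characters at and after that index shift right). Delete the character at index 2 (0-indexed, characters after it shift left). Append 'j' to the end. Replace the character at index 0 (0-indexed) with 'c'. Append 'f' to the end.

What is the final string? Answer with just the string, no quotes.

Answer: cijhjf

Derivation:
Applying each edit step by step:
Start: "fih"
Op 1 (delete idx 2 = 'h'): "fih" -> "fi"
Op 2 (append 'd'): "fi" -> "fid"
Op 3 (append 'j'): "fid" -> "fidj"
Op 4 (insert 'h' at idx 4): "fidj" -> "fidjh"
Op 5 (delete idx 2 = 'd'): "fidjh" -> "fijh"
Op 6 (append 'j'): "fijh" -> "fijhj"
Op 7 (replace idx 0: 'f' -> 'c'): "fijhj" -> "cijhj"
Op 8 (append 'f'): "cijhj" -> "cijhjf"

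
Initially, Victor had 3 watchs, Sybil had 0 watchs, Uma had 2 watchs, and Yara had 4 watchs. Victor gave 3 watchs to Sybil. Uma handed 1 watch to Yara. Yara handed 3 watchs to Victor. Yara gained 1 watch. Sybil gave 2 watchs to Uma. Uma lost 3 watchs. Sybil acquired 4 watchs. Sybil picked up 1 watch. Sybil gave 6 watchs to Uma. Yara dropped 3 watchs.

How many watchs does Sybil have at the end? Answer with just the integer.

Answer: 0

Derivation:
Tracking counts step by step:
Start: Victor=3, Sybil=0, Uma=2, Yara=4
Event 1 (Victor -> Sybil, 3): Victor: 3 -> 0, Sybil: 0 -> 3. State: Victor=0, Sybil=3, Uma=2, Yara=4
Event 2 (Uma -> Yara, 1): Uma: 2 -> 1, Yara: 4 -> 5. State: Victor=0, Sybil=3, Uma=1, Yara=5
Event 3 (Yara -> Victor, 3): Yara: 5 -> 2, Victor: 0 -> 3. State: Victor=3, Sybil=3, Uma=1, Yara=2
Event 4 (Yara +1): Yara: 2 -> 3. State: Victor=3, Sybil=3, Uma=1, Yara=3
Event 5 (Sybil -> Uma, 2): Sybil: 3 -> 1, Uma: 1 -> 3. State: Victor=3, Sybil=1, Uma=3, Yara=3
Event 6 (Uma -3): Uma: 3 -> 0. State: Victor=3, Sybil=1, Uma=0, Yara=3
Event 7 (Sybil +4): Sybil: 1 -> 5. State: Victor=3, Sybil=5, Uma=0, Yara=3
Event 8 (Sybil +1): Sybil: 5 -> 6. State: Victor=3, Sybil=6, Uma=0, Yara=3
Event 9 (Sybil -> Uma, 6): Sybil: 6 -> 0, Uma: 0 -> 6. State: Victor=3, Sybil=0, Uma=6, Yara=3
Event 10 (Yara -3): Yara: 3 -> 0. State: Victor=3, Sybil=0, Uma=6, Yara=0

Sybil's final count: 0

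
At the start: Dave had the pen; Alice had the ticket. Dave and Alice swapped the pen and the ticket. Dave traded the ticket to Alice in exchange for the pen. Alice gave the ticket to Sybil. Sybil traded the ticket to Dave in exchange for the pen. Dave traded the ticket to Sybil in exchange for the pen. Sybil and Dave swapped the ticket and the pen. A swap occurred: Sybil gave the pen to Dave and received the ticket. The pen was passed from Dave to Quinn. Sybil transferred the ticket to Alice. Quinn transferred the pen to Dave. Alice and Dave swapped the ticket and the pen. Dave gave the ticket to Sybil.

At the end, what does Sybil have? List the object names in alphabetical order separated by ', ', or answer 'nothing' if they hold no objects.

Answer: ticket

Derivation:
Tracking all object holders:
Start: pen:Dave, ticket:Alice
Event 1 (swap pen<->ticket: now pen:Alice, ticket:Dave). State: pen:Alice, ticket:Dave
Event 2 (swap ticket<->pen: now ticket:Alice, pen:Dave). State: pen:Dave, ticket:Alice
Event 3 (give ticket: Alice -> Sybil). State: pen:Dave, ticket:Sybil
Event 4 (swap ticket<->pen: now ticket:Dave, pen:Sybil). State: pen:Sybil, ticket:Dave
Event 5 (swap ticket<->pen: now ticket:Sybil, pen:Dave). State: pen:Dave, ticket:Sybil
Event 6 (swap ticket<->pen: now ticket:Dave, pen:Sybil). State: pen:Sybil, ticket:Dave
Event 7 (swap pen<->ticket: now pen:Dave, ticket:Sybil). State: pen:Dave, ticket:Sybil
Event 8 (give pen: Dave -> Quinn). State: pen:Quinn, ticket:Sybil
Event 9 (give ticket: Sybil -> Alice). State: pen:Quinn, ticket:Alice
Event 10 (give pen: Quinn -> Dave). State: pen:Dave, ticket:Alice
Event 11 (swap ticket<->pen: now ticket:Dave, pen:Alice). State: pen:Alice, ticket:Dave
Event 12 (give ticket: Dave -> Sybil). State: pen:Alice, ticket:Sybil

Final state: pen:Alice, ticket:Sybil
Sybil holds: ticket.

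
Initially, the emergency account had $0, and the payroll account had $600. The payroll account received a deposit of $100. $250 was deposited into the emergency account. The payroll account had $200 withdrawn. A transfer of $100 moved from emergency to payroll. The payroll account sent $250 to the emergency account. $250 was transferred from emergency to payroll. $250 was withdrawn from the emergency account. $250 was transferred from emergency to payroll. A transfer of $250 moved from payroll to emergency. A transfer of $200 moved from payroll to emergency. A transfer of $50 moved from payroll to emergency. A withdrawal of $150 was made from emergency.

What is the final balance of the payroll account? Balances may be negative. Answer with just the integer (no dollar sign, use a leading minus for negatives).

Tracking account balances step by step:
Start: emergency=0, payroll=600
Event 1 (deposit 100 to payroll): payroll: 600 + 100 = 700. Balances: emergency=0, payroll=700
Event 2 (deposit 250 to emergency): emergency: 0 + 250 = 250. Balances: emergency=250, payroll=700
Event 3 (withdraw 200 from payroll): payroll: 700 - 200 = 500. Balances: emergency=250, payroll=500
Event 4 (transfer 100 emergency -> payroll): emergency: 250 - 100 = 150, payroll: 500 + 100 = 600. Balances: emergency=150, payroll=600
Event 5 (transfer 250 payroll -> emergency): payroll: 600 - 250 = 350, emergency: 150 + 250 = 400. Balances: emergency=400, payroll=350
Event 6 (transfer 250 emergency -> payroll): emergency: 400 - 250 = 150, payroll: 350 + 250 = 600. Balances: emergency=150, payroll=600
Event 7 (withdraw 250 from emergency): emergency: 150 - 250 = -100. Balances: emergency=-100, payroll=600
Event 8 (transfer 250 emergency -> payroll): emergency: -100 - 250 = -350, payroll: 600 + 250 = 850. Balances: emergency=-350, payroll=850
Event 9 (transfer 250 payroll -> emergency): payroll: 850 - 250 = 600, emergency: -350 + 250 = -100. Balances: emergency=-100, payroll=600
Event 10 (transfer 200 payroll -> emergency): payroll: 600 - 200 = 400, emergency: -100 + 200 = 100. Balances: emergency=100, payroll=400
Event 11 (transfer 50 payroll -> emergency): payroll: 400 - 50 = 350, emergency: 100 + 50 = 150. Balances: emergency=150, payroll=350
Event 12 (withdraw 150 from emergency): emergency: 150 - 150 = 0. Balances: emergency=0, payroll=350

Final balance of payroll: 350

Answer: 350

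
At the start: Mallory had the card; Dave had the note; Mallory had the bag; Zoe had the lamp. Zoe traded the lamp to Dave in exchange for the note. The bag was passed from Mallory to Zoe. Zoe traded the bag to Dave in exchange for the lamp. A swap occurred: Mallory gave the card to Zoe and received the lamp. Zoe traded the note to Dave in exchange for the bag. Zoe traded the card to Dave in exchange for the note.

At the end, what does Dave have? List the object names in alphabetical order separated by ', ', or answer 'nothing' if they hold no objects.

Tracking all object holders:
Start: card:Mallory, note:Dave, bag:Mallory, lamp:Zoe
Event 1 (swap lamp<->note: now lamp:Dave, note:Zoe). State: card:Mallory, note:Zoe, bag:Mallory, lamp:Dave
Event 2 (give bag: Mallory -> Zoe). State: card:Mallory, note:Zoe, bag:Zoe, lamp:Dave
Event 3 (swap bag<->lamp: now bag:Dave, lamp:Zoe). State: card:Mallory, note:Zoe, bag:Dave, lamp:Zoe
Event 4 (swap card<->lamp: now card:Zoe, lamp:Mallory). State: card:Zoe, note:Zoe, bag:Dave, lamp:Mallory
Event 5 (swap note<->bag: now note:Dave, bag:Zoe). State: card:Zoe, note:Dave, bag:Zoe, lamp:Mallory
Event 6 (swap card<->note: now card:Dave, note:Zoe). State: card:Dave, note:Zoe, bag:Zoe, lamp:Mallory

Final state: card:Dave, note:Zoe, bag:Zoe, lamp:Mallory
Dave holds: card.

Answer: card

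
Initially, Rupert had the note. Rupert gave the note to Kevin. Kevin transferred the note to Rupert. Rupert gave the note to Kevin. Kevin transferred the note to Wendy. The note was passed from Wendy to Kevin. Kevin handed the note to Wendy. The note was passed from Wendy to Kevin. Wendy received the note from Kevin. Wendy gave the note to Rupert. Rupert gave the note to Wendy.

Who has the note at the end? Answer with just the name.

Tracking the note through each event:
Start: Rupert has the note.
After event 1: Kevin has the note.
After event 2: Rupert has the note.
After event 3: Kevin has the note.
After event 4: Wendy has the note.
After event 5: Kevin has the note.
After event 6: Wendy has the note.
After event 7: Kevin has the note.
After event 8: Wendy has the note.
After event 9: Rupert has the note.
After event 10: Wendy has the note.

Answer: Wendy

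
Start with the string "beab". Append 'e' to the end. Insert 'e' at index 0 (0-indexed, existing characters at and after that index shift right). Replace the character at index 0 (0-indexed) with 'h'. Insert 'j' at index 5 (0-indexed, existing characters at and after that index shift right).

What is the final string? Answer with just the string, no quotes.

Applying each edit step by step:
Start: "beab"
Op 1 (append 'e'): "beab" -> "beabe"
Op 2 (insert 'e' at idx 0): "beabe" -> "ebeabe"
Op 3 (replace idx 0: 'e' -> 'h'): "ebeabe" -> "hbeabe"
Op 4 (insert 'j' at idx 5): "hbeabe" -> "hbeabje"

Answer: hbeabje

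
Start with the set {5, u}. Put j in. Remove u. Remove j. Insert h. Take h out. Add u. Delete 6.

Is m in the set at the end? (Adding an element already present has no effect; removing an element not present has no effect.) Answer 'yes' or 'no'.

Tracking the set through each operation:
Start: {5, u}
Event 1 (add j): added. Set: {5, j, u}
Event 2 (remove u): removed. Set: {5, j}
Event 3 (remove j): removed. Set: {5}
Event 4 (add h): added. Set: {5, h}
Event 5 (remove h): removed. Set: {5}
Event 6 (add u): added. Set: {5, u}
Event 7 (remove 6): not present, no change. Set: {5, u}

Final set: {5, u} (size 2)
m is NOT in the final set.

Answer: no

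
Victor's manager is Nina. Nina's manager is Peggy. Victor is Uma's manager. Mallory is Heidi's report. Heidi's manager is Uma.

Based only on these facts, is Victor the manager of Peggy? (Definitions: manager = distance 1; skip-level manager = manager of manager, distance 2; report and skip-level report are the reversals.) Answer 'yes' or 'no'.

Answer: no

Derivation:
Reconstructing the manager chain from the given facts:
  Peggy -> Nina -> Victor -> Uma -> Heidi -> Mallory
(each arrow means 'manager of the next')
Positions in the chain (0 = top):
  position of Peggy: 0
  position of Nina: 1
  position of Victor: 2
  position of Uma: 3
  position of Heidi: 4
  position of Mallory: 5

Victor is at position 2, Peggy is at position 0; signed distance (j - i) = -2.
'manager' requires j - i = 1. Actual distance is -2, so the relation does NOT hold.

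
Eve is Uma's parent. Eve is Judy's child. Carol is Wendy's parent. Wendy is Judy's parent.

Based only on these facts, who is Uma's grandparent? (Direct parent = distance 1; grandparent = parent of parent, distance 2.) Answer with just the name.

Answer: Judy

Derivation:
Reconstructing the parent chain from the given facts:
  Carol -> Wendy -> Judy -> Eve -> Uma
(each arrow means 'parent of the next')
Positions in the chain (0 = top):
  position of Carol: 0
  position of Wendy: 1
  position of Judy: 2
  position of Eve: 3
  position of Uma: 4

Uma is at position 4; the grandparent is 2 steps up the chain, i.e. position 2: Judy.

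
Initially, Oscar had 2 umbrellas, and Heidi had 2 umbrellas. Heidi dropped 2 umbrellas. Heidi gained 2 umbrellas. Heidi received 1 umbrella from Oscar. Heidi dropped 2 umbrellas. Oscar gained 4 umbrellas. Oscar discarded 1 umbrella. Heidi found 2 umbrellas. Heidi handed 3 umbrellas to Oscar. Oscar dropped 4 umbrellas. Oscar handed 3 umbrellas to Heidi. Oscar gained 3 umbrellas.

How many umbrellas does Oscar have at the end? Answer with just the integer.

Tracking counts step by step:
Start: Oscar=2, Heidi=2
Event 1 (Heidi -2): Heidi: 2 -> 0. State: Oscar=2, Heidi=0
Event 2 (Heidi +2): Heidi: 0 -> 2. State: Oscar=2, Heidi=2
Event 3 (Oscar -> Heidi, 1): Oscar: 2 -> 1, Heidi: 2 -> 3. State: Oscar=1, Heidi=3
Event 4 (Heidi -2): Heidi: 3 -> 1. State: Oscar=1, Heidi=1
Event 5 (Oscar +4): Oscar: 1 -> 5. State: Oscar=5, Heidi=1
Event 6 (Oscar -1): Oscar: 5 -> 4. State: Oscar=4, Heidi=1
Event 7 (Heidi +2): Heidi: 1 -> 3. State: Oscar=4, Heidi=3
Event 8 (Heidi -> Oscar, 3): Heidi: 3 -> 0, Oscar: 4 -> 7. State: Oscar=7, Heidi=0
Event 9 (Oscar -4): Oscar: 7 -> 3. State: Oscar=3, Heidi=0
Event 10 (Oscar -> Heidi, 3): Oscar: 3 -> 0, Heidi: 0 -> 3. State: Oscar=0, Heidi=3
Event 11 (Oscar +3): Oscar: 0 -> 3. State: Oscar=3, Heidi=3

Oscar's final count: 3

Answer: 3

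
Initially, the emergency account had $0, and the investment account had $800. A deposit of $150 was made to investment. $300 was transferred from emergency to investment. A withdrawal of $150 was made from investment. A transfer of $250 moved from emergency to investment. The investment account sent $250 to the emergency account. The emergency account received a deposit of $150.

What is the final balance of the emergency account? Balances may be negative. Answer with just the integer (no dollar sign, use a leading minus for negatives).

Tracking account balances step by step:
Start: emergency=0, investment=800
Event 1 (deposit 150 to investment): investment: 800 + 150 = 950. Balances: emergency=0, investment=950
Event 2 (transfer 300 emergency -> investment): emergency: 0 - 300 = -300, investment: 950 + 300 = 1250. Balances: emergency=-300, investment=1250
Event 3 (withdraw 150 from investment): investment: 1250 - 150 = 1100. Balances: emergency=-300, investment=1100
Event 4 (transfer 250 emergency -> investment): emergency: -300 - 250 = -550, investment: 1100 + 250 = 1350. Balances: emergency=-550, investment=1350
Event 5 (transfer 250 investment -> emergency): investment: 1350 - 250 = 1100, emergency: -550 + 250 = -300. Balances: emergency=-300, investment=1100
Event 6 (deposit 150 to emergency): emergency: -300 + 150 = -150. Balances: emergency=-150, investment=1100

Final balance of emergency: -150

Answer: -150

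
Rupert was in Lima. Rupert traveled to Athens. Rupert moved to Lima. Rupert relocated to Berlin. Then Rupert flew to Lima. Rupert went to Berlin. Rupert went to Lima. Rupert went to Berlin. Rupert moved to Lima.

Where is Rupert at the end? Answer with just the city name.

Tracking Rupert's location:
Start: Rupert is in Lima.
After move 1: Lima -> Athens. Rupert is in Athens.
After move 2: Athens -> Lima. Rupert is in Lima.
After move 3: Lima -> Berlin. Rupert is in Berlin.
After move 4: Berlin -> Lima. Rupert is in Lima.
After move 5: Lima -> Berlin. Rupert is in Berlin.
After move 6: Berlin -> Lima. Rupert is in Lima.
After move 7: Lima -> Berlin. Rupert is in Berlin.
After move 8: Berlin -> Lima. Rupert is in Lima.

Answer: Lima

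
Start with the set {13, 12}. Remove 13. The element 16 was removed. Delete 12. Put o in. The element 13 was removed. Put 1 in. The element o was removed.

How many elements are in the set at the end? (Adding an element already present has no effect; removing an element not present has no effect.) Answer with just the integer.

Tracking the set through each operation:
Start: {12, 13}
Event 1 (remove 13): removed. Set: {12}
Event 2 (remove 16): not present, no change. Set: {12}
Event 3 (remove 12): removed. Set: {}
Event 4 (add o): added. Set: {o}
Event 5 (remove 13): not present, no change. Set: {o}
Event 6 (add 1): added. Set: {1, o}
Event 7 (remove o): removed. Set: {1}

Final set: {1} (size 1)

Answer: 1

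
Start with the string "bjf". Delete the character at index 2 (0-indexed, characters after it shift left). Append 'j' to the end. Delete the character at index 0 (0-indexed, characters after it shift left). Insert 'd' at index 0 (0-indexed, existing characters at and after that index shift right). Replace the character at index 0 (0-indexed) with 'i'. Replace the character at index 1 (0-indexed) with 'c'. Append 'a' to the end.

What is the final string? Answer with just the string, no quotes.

Applying each edit step by step:
Start: "bjf"
Op 1 (delete idx 2 = 'f'): "bjf" -> "bj"
Op 2 (append 'j'): "bj" -> "bjj"
Op 3 (delete idx 0 = 'b'): "bjj" -> "jj"
Op 4 (insert 'd' at idx 0): "jj" -> "djj"
Op 5 (replace idx 0: 'd' -> 'i'): "djj" -> "ijj"
Op 6 (replace idx 1: 'j' -> 'c'): "ijj" -> "icj"
Op 7 (append 'a'): "icj" -> "icja"

Answer: icja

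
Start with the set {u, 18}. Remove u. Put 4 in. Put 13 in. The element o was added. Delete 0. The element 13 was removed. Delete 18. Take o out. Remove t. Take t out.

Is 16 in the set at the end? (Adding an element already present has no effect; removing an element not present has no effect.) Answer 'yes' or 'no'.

Answer: no

Derivation:
Tracking the set through each operation:
Start: {18, u}
Event 1 (remove u): removed. Set: {18}
Event 2 (add 4): added. Set: {18, 4}
Event 3 (add 13): added. Set: {13, 18, 4}
Event 4 (add o): added. Set: {13, 18, 4, o}
Event 5 (remove 0): not present, no change. Set: {13, 18, 4, o}
Event 6 (remove 13): removed. Set: {18, 4, o}
Event 7 (remove 18): removed. Set: {4, o}
Event 8 (remove o): removed. Set: {4}
Event 9 (remove t): not present, no change. Set: {4}
Event 10 (remove t): not present, no change. Set: {4}

Final set: {4} (size 1)
16 is NOT in the final set.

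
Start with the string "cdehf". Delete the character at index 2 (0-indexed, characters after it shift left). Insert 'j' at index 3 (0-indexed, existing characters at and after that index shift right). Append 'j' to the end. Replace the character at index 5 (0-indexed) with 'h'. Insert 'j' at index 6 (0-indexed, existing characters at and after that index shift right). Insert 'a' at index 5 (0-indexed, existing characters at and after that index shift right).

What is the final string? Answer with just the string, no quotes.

Applying each edit step by step:
Start: "cdehf"
Op 1 (delete idx 2 = 'e'): "cdehf" -> "cdhf"
Op 2 (insert 'j' at idx 3): "cdhf" -> "cdhjf"
Op 3 (append 'j'): "cdhjf" -> "cdhjfj"
Op 4 (replace idx 5: 'j' -> 'h'): "cdhjfj" -> "cdhjfh"
Op 5 (insert 'j' at idx 6): "cdhjfh" -> "cdhjfhj"
Op 6 (insert 'a' at idx 5): "cdhjfhj" -> "cdhjfahj"

Answer: cdhjfahj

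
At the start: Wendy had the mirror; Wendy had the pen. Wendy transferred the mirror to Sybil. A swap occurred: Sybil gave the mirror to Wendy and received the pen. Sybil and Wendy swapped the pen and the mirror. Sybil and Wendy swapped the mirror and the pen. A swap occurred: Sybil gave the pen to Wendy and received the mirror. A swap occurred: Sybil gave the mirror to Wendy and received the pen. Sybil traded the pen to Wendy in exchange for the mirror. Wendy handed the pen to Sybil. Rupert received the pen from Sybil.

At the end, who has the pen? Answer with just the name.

Answer: Rupert

Derivation:
Tracking all object holders:
Start: mirror:Wendy, pen:Wendy
Event 1 (give mirror: Wendy -> Sybil). State: mirror:Sybil, pen:Wendy
Event 2 (swap mirror<->pen: now mirror:Wendy, pen:Sybil). State: mirror:Wendy, pen:Sybil
Event 3 (swap pen<->mirror: now pen:Wendy, mirror:Sybil). State: mirror:Sybil, pen:Wendy
Event 4 (swap mirror<->pen: now mirror:Wendy, pen:Sybil). State: mirror:Wendy, pen:Sybil
Event 5 (swap pen<->mirror: now pen:Wendy, mirror:Sybil). State: mirror:Sybil, pen:Wendy
Event 6 (swap mirror<->pen: now mirror:Wendy, pen:Sybil). State: mirror:Wendy, pen:Sybil
Event 7 (swap pen<->mirror: now pen:Wendy, mirror:Sybil). State: mirror:Sybil, pen:Wendy
Event 8 (give pen: Wendy -> Sybil). State: mirror:Sybil, pen:Sybil
Event 9 (give pen: Sybil -> Rupert). State: mirror:Sybil, pen:Rupert

Final state: mirror:Sybil, pen:Rupert
The pen is held by Rupert.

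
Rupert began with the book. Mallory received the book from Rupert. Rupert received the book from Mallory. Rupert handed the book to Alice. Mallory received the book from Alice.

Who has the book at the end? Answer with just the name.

Answer: Mallory

Derivation:
Tracking the book through each event:
Start: Rupert has the book.
After event 1: Mallory has the book.
After event 2: Rupert has the book.
After event 3: Alice has the book.
After event 4: Mallory has the book.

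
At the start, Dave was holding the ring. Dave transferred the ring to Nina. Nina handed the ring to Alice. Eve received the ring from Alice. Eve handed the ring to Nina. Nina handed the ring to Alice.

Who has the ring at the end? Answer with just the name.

Answer: Alice

Derivation:
Tracking the ring through each event:
Start: Dave has the ring.
After event 1: Nina has the ring.
After event 2: Alice has the ring.
After event 3: Eve has the ring.
After event 4: Nina has the ring.
After event 5: Alice has the ring.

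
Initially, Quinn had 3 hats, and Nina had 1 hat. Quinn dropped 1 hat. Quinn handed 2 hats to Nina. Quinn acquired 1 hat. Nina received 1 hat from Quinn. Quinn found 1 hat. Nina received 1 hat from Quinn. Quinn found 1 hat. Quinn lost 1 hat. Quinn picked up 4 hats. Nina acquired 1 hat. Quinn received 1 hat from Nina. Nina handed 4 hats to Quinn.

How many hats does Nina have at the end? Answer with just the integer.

Answer: 1

Derivation:
Tracking counts step by step:
Start: Quinn=3, Nina=1
Event 1 (Quinn -1): Quinn: 3 -> 2. State: Quinn=2, Nina=1
Event 2 (Quinn -> Nina, 2): Quinn: 2 -> 0, Nina: 1 -> 3. State: Quinn=0, Nina=3
Event 3 (Quinn +1): Quinn: 0 -> 1. State: Quinn=1, Nina=3
Event 4 (Quinn -> Nina, 1): Quinn: 1 -> 0, Nina: 3 -> 4. State: Quinn=0, Nina=4
Event 5 (Quinn +1): Quinn: 0 -> 1. State: Quinn=1, Nina=4
Event 6 (Quinn -> Nina, 1): Quinn: 1 -> 0, Nina: 4 -> 5. State: Quinn=0, Nina=5
Event 7 (Quinn +1): Quinn: 0 -> 1. State: Quinn=1, Nina=5
Event 8 (Quinn -1): Quinn: 1 -> 0. State: Quinn=0, Nina=5
Event 9 (Quinn +4): Quinn: 0 -> 4. State: Quinn=4, Nina=5
Event 10 (Nina +1): Nina: 5 -> 6. State: Quinn=4, Nina=6
Event 11 (Nina -> Quinn, 1): Nina: 6 -> 5, Quinn: 4 -> 5. State: Quinn=5, Nina=5
Event 12 (Nina -> Quinn, 4): Nina: 5 -> 1, Quinn: 5 -> 9. State: Quinn=9, Nina=1

Nina's final count: 1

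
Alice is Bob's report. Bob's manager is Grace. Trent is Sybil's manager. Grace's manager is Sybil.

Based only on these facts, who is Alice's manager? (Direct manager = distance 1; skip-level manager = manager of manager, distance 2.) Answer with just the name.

Answer: Bob

Derivation:
Reconstructing the manager chain from the given facts:
  Trent -> Sybil -> Grace -> Bob -> Alice
(each arrow means 'manager of the next')
Positions in the chain (0 = top):
  position of Trent: 0
  position of Sybil: 1
  position of Grace: 2
  position of Bob: 3
  position of Alice: 4

Alice is at position 4; the manager is 1 step up the chain, i.e. position 3: Bob.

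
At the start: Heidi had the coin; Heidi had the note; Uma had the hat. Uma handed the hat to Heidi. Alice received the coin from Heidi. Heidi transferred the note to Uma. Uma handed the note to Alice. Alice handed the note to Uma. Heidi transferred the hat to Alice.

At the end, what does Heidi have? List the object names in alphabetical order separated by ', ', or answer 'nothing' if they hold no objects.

Tracking all object holders:
Start: coin:Heidi, note:Heidi, hat:Uma
Event 1 (give hat: Uma -> Heidi). State: coin:Heidi, note:Heidi, hat:Heidi
Event 2 (give coin: Heidi -> Alice). State: coin:Alice, note:Heidi, hat:Heidi
Event 3 (give note: Heidi -> Uma). State: coin:Alice, note:Uma, hat:Heidi
Event 4 (give note: Uma -> Alice). State: coin:Alice, note:Alice, hat:Heidi
Event 5 (give note: Alice -> Uma). State: coin:Alice, note:Uma, hat:Heidi
Event 6 (give hat: Heidi -> Alice). State: coin:Alice, note:Uma, hat:Alice

Final state: coin:Alice, note:Uma, hat:Alice
Heidi holds: (nothing).

Answer: nothing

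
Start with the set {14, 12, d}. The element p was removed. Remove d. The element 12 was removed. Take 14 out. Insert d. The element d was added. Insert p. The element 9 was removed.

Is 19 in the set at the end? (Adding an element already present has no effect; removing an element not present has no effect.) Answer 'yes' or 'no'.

Answer: no

Derivation:
Tracking the set through each operation:
Start: {12, 14, d}
Event 1 (remove p): not present, no change. Set: {12, 14, d}
Event 2 (remove d): removed. Set: {12, 14}
Event 3 (remove 12): removed. Set: {14}
Event 4 (remove 14): removed. Set: {}
Event 5 (add d): added. Set: {d}
Event 6 (add d): already present, no change. Set: {d}
Event 7 (add p): added. Set: {d, p}
Event 8 (remove 9): not present, no change. Set: {d, p}

Final set: {d, p} (size 2)
19 is NOT in the final set.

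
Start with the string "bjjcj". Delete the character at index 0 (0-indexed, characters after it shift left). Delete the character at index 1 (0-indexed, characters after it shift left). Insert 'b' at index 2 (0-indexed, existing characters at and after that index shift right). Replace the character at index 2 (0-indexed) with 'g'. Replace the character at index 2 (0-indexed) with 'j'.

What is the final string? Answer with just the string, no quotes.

Answer: jcjj

Derivation:
Applying each edit step by step:
Start: "bjjcj"
Op 1 (delete idx 0 = 'b'): "bjjcj" -> "jjcj"
Op 2 (delete idx 1 = 'j'): "jjcj" -> "jcj"
Op 3 (insert 'b' at idx 2): "jcj" -> "jcbj"
Op 4 (replace idx 2: 'b' -> 'g'): "jcbj" -> "jcgj"
Op 5 (replace idx 2: 'g' -> 'j'): "jcgj" -> "jcjj"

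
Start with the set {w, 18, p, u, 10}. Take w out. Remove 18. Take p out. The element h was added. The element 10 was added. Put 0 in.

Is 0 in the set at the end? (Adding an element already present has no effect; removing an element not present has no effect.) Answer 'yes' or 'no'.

Answer: yes

Derivation:
Tracking the set through each operation:
Start: {10, 18, p, u, w}
Event 1 (remove w): removed. Set: {10, 18, p, u}
Event 2 (remove 18): removed. Set: {10, p, u}
Event 3 (remove p): removed. Set: {10, u}
Event 4 (add h): added. Set: {10, h, u}
Event 5 (add 10): already present, no change. Set: {10, h, u}
Event 6 (add 0): added. Set: {0, 10, h, u}

Final set: {0, 10, h, u} (size 4)
0 is in the final set.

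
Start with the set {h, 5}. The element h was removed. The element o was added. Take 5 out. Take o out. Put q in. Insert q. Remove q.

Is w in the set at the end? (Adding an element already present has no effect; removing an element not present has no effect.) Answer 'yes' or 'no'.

Answer: no

Derivation:
Tracking the set through each operation:
Start: {5, h}
Event 1 (remove h): removed. Set: {5}
Event 2 (add o): added. Set: {5, o}
Event 3 (remove 5): removed. Set: {o}
Event 4 (remove o): removed. Set: {}
Event 5 (add q): added. Set: {q}
Event 6 (add q): already present, no change. Set: {q}
Event 7 (remove q): removed. Set: {}

Final set: {} (size 0)
w is NOT in the final set.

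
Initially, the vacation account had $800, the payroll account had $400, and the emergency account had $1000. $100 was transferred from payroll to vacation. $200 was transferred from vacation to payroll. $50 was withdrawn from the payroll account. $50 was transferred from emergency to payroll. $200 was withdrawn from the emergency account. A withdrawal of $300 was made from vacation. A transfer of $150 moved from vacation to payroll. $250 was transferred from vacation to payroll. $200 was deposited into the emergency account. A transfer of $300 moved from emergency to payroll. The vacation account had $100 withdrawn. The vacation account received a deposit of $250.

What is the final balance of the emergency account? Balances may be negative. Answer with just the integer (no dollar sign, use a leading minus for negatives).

Answer: 650

Derivation:
Tracking account balances step by step:
Start: vacation=800, payroll=400, emergency=1000
Event 1 (transfer 100 payroll -> vacation): payroll: 400 - 100 = 300, vacation: 800 + 100 = 900. Balances: vacation=900, payroll=300, emergency=1000
Event 2 (transfer 200 vacation -> payroll): vacation: 900 - 200 = 700, payroll: 300 + 200 = 500. Balances: vacation=700, payroll=500, emergency=1000
Event 3 (withdraw 50 from payroll): payroll: 500 - 50 = 450. Balances: vacation=700, payroll=450, emergency=1000
Event 4 (transfer 50 emergency -> payroll): emergency: 1000 - 50 = 950, payroll: 450 + 50 = 500. Balances: vacation=700, payroll=500, emergency=950
Event 5 (withdraw 200 from emergency): emergency: 950 - 200 = 750. Balances: vacation=700, payroll=500, emergency=750
Event 6 (withdraw 300 from vacation): vacation: 700 - 300 = 400. Balances: vacation=400, payroll=500, emergency=750
Event 7 (transfer 150 vacation -> payroll): vacation: 400 - 150 = 250, payroll: 500 + 150 = 650. Balances: vacation=250, payroll=650, emergency=750
Event 8 (transfer 250 vacation -> payroll): vacation: 250 - 250 = 0, payroll: 650 + 250 = 900. Balances: vacation=0, payroll=900, emergency=750
Event 9 (deposit 200 to emergency): emergency: 750 + 200 = 950. Balances: vacation=0, payroll=900, emergency=950
Event 10 (transfer 300 emergency -> payroll): emergency: 950 - 300 = 650, payroll: 900 + 300 = 1200. Balances: vacation=0, payroll=1200, emergency=650
Event 11 (withdraw 100 from vacation): vacation: 0 - 100 = -100. Balances: vacation=-100, payroll=1200, emergency=650
Event 12 (deposit 250 to vacation): vacation: -100 + 250 = 150. Balances: vacation=150, payroll=1200, emergency=650

Final balance of emergency: 650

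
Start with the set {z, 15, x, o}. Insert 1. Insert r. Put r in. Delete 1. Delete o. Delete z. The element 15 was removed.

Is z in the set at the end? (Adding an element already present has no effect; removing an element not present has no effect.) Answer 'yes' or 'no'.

Tracking the set through each operation:
Start: {15, o, x, z}
Event 1 (add 1): added. Set: {1, 15, o, x, z}
Event 2 (add r): added. Set: {1, 15, o, r, x, z}
Event 3 (add r): already present, no change. Set: {1, 15, o, r, x, z}
Event 4 (remove 1): removed. Set: {15, o, r, x, z}
Event 5 (remove o): removed. Set: {15, r, x, z}
Event 6 (remove z): removed. Set: {15, r, x}
Event 7 (remove 15): removed. Set: {r, x}

Final set: {r, x} (size 2)
z is NOT in the final set.

Answer: no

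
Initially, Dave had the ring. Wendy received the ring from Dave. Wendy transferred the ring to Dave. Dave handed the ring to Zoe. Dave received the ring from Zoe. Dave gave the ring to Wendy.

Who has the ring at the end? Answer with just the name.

Tracking the ring through each event:
Start: Dave has the ring.
After event 1: Wendy has the ring.
After event 2: Dave has the ring.
After event 3: Zoe has the ring.
After event 4: Dave has the ring.
After event 5: Wendy has the ring.

Answer: Wendy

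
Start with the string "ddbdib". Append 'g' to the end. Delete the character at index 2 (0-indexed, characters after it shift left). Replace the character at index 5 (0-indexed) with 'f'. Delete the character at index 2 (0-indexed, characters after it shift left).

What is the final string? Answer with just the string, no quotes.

Applying each edit step by step:
Start: "ddbdib"
Op 1 (append 'g'): "ddbdib" -> "ddbdibg"
Op 2 (delete idx 2 = 'b'): "ddbdibg" -> "dddibg"
Op 3 (replace idx 5: 'g' -> 'f'): "dddibg" -> "dddibf"
Op 4 (delete idx 2 = 'd'): "dddibf" -> "ddibf"

Answer: ddibf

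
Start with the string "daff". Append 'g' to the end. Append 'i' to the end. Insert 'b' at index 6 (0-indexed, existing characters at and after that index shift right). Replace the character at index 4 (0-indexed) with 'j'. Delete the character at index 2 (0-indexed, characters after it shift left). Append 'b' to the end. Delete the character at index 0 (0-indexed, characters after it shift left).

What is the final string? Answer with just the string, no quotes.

Answer: afjibb

Derivation:
Applying each edit step by step:
Start: "daff"
Op 1 (append 'g'): "daff" -> "daffg"
Op 2 (append 'i'): "daffg" -> "daffgi"
Op 3 (insert 'b' at idx 6): "daffgi" -> "daffgib"
Op 4 (replace idx 4: 'g' -> 'j'): "daffgib" -> "daffjib"
Op 5 (delete idx 2 = 'f'): "daffjib" -> "dafjib"
Op 6 (append 'b'): "dafjib" -> "dafjibb"
Op 7 (delete idx 0 = 'd'): "dafjibb" -> "afjibb"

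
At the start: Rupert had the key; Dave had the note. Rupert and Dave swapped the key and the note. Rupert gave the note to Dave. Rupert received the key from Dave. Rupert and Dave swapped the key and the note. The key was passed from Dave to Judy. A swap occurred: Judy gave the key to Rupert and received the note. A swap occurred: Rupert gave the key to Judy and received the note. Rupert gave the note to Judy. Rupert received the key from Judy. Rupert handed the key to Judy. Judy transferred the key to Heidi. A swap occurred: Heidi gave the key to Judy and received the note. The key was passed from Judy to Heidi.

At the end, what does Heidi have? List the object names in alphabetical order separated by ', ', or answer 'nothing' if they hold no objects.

Tracking all object holders:
Start: key:Rupert, note:Dave
Event 1 (swap key<->note: now key:Dave, note:Rupert). State: key:Dave, note:Rupert
Event 2 (give note: Rupert -> Dave). State: key:Dave, note:Dave
Event 3 (give key: Dave -> Rupert). State: key:Rupert, note:Dave
Event 4 (swap key<->note: now key:Dave, note:Rupert). State: key:Dave, note:Rupert
Event 5 (give key: Dave -> Judy). State: key:Judy, note:Rupert
Event 6 (swap key<->note: now key:Rupert, note:Judy). State: key:Rupert, note:Judy
Event 7 (swap key<->note: now key:Judy, note:Rupert). State: key:Judy, note:Rupert
Event 8 (give note: Rupert -> Judy). State: key:Judy, note:Judy
Event 9 (give key: Judy -> Rupert). State: key:Rupert, note:Judy
Event 10 (give key: Rupert -> Judy). State: key:Judy, note:Judy
Event 11 (give key: Judy -> Heidi). State: key:Heidi, note:Judy
Event 12 (swap key<->note: now key:Judy, note:Heidi). State: key:Judy, note:Heidi
Event 13 (give key: Judy -> Heidi). State: key:Heidi, note:Heidi

Final state: key:Heidi, note:Heidi
Heidi holds: key, note.

Answer: key, note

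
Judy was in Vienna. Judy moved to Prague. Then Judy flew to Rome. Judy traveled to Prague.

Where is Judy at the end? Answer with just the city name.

Tracking Judy's location:
Start: Judy is in Vienna.
After move 1: Vienna -> Prague. Judy is in Prague.
After move 2: Prague -> Rome. Judy is in Rome.
After move 3: Rome -> Prague. Judy is in Prague.

Answer: Prague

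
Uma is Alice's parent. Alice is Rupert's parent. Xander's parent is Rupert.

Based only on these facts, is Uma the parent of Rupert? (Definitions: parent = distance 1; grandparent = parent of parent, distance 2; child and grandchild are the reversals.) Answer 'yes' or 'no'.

Reconstructing the parent chain from the given facts:
  Uma -> Alice -> Rupert -> Xander
(each arrow means 'parent of the next')
Positions in the chain (0 = top):
  position of Uma: 0
  position of Alice: 1
  position of Rupert: 2
  position of Xander: 3

Uma is at position 0, Rupert is at position 2; signed distance (j - i) = 2.
'parent' requires j - i = 1. Actual distance is 2, so the relation does NOT hold.

Answer: no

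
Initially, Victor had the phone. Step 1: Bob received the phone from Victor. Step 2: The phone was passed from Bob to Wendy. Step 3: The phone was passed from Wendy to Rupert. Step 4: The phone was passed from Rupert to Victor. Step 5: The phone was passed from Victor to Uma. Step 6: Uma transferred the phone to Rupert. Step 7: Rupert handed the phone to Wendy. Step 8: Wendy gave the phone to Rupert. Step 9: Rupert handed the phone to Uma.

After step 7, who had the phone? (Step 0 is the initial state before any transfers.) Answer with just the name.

Tracking the phone holder through step 7:
After step 0 (start): Victor
After step 1: Bob
After step 2: Wendy
After step 3: Rupert
After step 4: Victor
After step 5: Uma
After step 6: Rupert
After step 7: Wendy

At step 7, the holder is Wendy.

Answer: Wendy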